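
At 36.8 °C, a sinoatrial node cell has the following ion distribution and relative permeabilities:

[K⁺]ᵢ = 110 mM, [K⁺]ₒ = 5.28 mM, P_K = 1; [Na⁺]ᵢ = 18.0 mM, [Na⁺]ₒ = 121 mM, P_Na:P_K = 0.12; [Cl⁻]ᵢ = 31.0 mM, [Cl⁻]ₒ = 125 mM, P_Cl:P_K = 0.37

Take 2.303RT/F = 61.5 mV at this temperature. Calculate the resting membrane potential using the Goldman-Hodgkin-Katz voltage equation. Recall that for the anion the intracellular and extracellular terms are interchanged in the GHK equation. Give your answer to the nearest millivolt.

-43 mV

Vm = 61.5 · log₁₀[(Σ P·[cation]ₒ + Σ P·[anion]ᵢ) / (Σ P·[cation]ᵢ + Σ P·[anion]ₒ)]
Numerator = 1×5.28 + 0.12×121 + 0.37×31.0 = 31.27
Denominator = 1×110 + 0.12×18.0 + 0.37×125 = 158.4
Vm = 61.5 · log₁₀(0.1974) = 61.5 × (-0.7047) = -43.34 mV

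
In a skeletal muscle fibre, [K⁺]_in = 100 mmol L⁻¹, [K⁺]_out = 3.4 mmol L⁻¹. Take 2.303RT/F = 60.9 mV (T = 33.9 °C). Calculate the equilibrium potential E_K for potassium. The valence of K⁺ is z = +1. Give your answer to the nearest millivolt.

E = (60.9/z) · log₁₀([K⁺]_out/[K⁺]_in) with z = +1.
= (60.9/1) · log₁₀(3.4/100) = 60.90 · log₁₀(0.034)
= 60.90 · (-1.4685) = -89.43 mV

-89 mV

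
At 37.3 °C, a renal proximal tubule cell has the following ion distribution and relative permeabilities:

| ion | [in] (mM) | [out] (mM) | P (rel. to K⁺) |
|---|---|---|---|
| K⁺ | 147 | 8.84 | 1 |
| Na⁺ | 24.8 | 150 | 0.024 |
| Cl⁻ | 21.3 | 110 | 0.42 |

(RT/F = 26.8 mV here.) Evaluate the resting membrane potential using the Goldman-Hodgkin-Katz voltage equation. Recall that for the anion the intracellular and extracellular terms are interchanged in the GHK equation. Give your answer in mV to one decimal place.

Vm = 26.8 · ln[(Σ P·[cation]ₒ + Σ P·[anion]ᵢ) / (Σ P·[cation]ᵢ + Σ P·[anion]ₒ)]
Numerator = 1×8.84 + 0.024×150 + 0.42×21.3 = 21.39
Denominator = 1×147 + 0.024×24.8 + 0.42×110 = 193.8
Vm = 26.8 · ln(0.11035) = 26.8 × (-2.2041) = -59.07 mV

-59.1 mV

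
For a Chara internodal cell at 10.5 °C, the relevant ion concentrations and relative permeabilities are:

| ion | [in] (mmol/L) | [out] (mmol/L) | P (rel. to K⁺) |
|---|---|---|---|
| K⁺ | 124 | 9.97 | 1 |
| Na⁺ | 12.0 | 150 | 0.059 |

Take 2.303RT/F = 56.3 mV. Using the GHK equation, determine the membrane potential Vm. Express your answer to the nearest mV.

Vm = 56.3 · log₁₀[(Σ P·[cation]ₒ + Σ P·[anion]ᵢ) / (Σ P·[cation]ᵢ + Σ P·[anion]ₒ)]
Numerator = 1×9.97 + 0.059×150 = 18.82
Denominator = 1×124 + 0.059×12.0 = 124.7
Vm = 56.3 · log₁₀(0.15091) = 56.3 × (-0.8213) = -46.24 mV

-46 mV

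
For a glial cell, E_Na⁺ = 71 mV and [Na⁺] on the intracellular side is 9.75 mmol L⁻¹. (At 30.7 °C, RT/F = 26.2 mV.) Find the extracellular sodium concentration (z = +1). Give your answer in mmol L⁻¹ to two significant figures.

Nernst: E = (26.2/1) · ln([out]/[in]), so ln([out]/[in]) = 71.0 × 1 / 26.2 = 2.7099.
[out]/[in] = e^(2.7099) = 15.03.
[out] = 15.03 × 9.75 = 146.5 mmol L⁻¹.

150 mmol L⁻¹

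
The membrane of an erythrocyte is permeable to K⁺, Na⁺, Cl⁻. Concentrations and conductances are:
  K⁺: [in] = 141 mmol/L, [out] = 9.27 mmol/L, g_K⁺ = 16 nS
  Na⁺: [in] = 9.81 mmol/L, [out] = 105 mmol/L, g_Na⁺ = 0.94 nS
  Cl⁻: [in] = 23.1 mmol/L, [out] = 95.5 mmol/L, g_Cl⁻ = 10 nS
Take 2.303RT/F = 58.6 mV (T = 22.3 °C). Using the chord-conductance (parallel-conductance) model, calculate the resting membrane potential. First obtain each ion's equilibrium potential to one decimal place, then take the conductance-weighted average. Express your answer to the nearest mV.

E_K⁺ = (58.6/1)·log₁₀(9.27/141) = -69.3 mV
E_Na⁺ = (58.6/1)·log₁₀(105/9.81) = 60.3 mV
E_Cl⁻ = (58.6/-1)·log₁₀(95.5/23.1) = -36.1 mV
Vm = (Σ gᵢEᵢ)/(Σ gᵢ) = (16·-69.3 + 0.94·60.3 + 10·-36.1) / (16 + 0.94 + 10)
= -1413.12 / 26.94 = -52.45 mV

-52 mV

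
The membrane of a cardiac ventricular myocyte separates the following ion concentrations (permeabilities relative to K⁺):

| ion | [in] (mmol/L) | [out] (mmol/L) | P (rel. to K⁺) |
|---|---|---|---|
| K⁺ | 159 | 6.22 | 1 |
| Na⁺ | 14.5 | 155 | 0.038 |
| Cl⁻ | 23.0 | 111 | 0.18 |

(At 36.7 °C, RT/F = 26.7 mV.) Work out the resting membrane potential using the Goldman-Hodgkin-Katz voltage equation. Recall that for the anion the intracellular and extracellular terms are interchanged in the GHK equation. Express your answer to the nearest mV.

Vm = 26.7 · ln[(Σ P·[cation]ₒ + Σ P·[anion]ᵢ) / (Σ P·[cation]ᵢ + Σ P·[anion]ₒ)]
Numerator = 1×6.22 + 0.038×155 + 0.18×23.0 = 16.25
Denominator = 1×159 + 0.038×14.5 + 0.18×111 = 179.5
Vm = 26.7 · ln(0.090514) = 26.7 × (-2.4023) = -64.14 mV

-64 mV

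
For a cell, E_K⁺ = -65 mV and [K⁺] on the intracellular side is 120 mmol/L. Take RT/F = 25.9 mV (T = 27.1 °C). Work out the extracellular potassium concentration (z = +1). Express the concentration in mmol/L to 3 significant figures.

9.76 mmol/L

Nernst: E = (25.9/1) · ln([out]/[in]), so ln([out]/[in]) = -65.0 × 1 / 25.9 = -2.5097.
[out]/[in] = e^(-2.5097) = 0.0813.
[out] = 0.0813 × 120 = 9.756 mmol/L.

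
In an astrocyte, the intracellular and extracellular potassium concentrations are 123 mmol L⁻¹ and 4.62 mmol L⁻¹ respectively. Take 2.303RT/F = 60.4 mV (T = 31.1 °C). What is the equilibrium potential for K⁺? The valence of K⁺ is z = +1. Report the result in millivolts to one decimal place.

E = (60.4/z) · log₁₀([K⁺]_out/[K⁺]_in) with z = +1.
= (60.4/1) · log₁₀(4.62/123) = 60.40 · log₁₀(0.03756)
= 60.40 · (-1.4253) = -86.09 mV

-86.1 mV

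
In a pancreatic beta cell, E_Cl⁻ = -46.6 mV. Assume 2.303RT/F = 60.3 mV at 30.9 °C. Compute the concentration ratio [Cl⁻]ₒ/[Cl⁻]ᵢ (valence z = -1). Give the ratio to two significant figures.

5.9

log₁₀([out]/[in]) = E·z/(60.3) = -46.6 × -1 / 60.3 = 0.7728
[out]/[in] = 10^(0.7728) = 5.927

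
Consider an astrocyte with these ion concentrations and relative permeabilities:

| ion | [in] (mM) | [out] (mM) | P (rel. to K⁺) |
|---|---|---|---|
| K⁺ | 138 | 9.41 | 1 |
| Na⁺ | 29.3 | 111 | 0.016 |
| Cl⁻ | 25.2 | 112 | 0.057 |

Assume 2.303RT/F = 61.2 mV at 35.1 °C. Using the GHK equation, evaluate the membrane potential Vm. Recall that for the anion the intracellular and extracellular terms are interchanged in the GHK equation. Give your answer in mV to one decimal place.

Vm = 61.2 · log₁₀[(Σ P·[cation]ₒ + Σ P·[anion]ᵢ) / (Σ P·[cation]ᵢ + Σ P·[anion]ₒ)]
Numerator = 1×9.41 + 0.016×111 + 0.057×25.2 = 12.62
Denominator = 1×138 + 0.016×29.3 + 0.057×112 = 144.9
Vm = 61.2 · log₁₀(0.087139) = 61.2 × (-1.0598) = -64.86 mV

-64.9 mV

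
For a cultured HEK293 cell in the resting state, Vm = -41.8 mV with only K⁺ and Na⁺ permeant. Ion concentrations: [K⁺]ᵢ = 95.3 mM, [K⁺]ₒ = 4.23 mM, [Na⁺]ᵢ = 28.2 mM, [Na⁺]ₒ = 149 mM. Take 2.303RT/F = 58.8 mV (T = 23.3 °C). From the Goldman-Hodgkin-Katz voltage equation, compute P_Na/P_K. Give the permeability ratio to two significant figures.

Let α = P_Na/P_K. GHK: Vm = 58.8·log₁₀[(Kₒ + α·Naₒ)/(Kᵢ + α·Naᵢ)].
10^(Vm/58.8) = 10^(-41.8/58.8) = 0.19459
So 0.19459·(Kᵢ + α·Naᵢ) = Kₒ + α·Naₒ → α = (0.19459·95.3 − 4.23) / (149.0 − 0.19459·28.2)
α = (18.54 − 4.23) / (149.0 − 5.487) = 14.31/143.5 = 0.09974

0.10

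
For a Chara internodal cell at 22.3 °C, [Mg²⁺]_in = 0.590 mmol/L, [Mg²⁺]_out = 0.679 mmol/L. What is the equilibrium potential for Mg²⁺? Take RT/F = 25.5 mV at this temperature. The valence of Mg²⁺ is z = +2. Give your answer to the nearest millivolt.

E = (25.5/z) · ln([Mg²⁺]_out/[Mg²⁺]_in) with z = +2.
= (25.5/2) · ln(0.679/0.590) = 12.75 · ln(1.151)
= 12.75 · (0.1405) = 1.79 mV

2 mV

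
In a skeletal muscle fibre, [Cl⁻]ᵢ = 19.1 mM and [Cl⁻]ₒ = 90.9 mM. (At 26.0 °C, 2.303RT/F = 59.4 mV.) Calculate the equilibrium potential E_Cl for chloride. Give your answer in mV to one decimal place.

-40.2 mV

E = (59.4/z) · log₁₀([Cl⁻]_out/[Cl⁻]_in) with z = -1.
For an anion, dividing by z = -1 reverses the sign.
= (59.4/-1) · log₁₀(90.9/19.1) = -59.40 · log₁₀(4.759)
= -59.40 · (0.6775) = -40.25 mV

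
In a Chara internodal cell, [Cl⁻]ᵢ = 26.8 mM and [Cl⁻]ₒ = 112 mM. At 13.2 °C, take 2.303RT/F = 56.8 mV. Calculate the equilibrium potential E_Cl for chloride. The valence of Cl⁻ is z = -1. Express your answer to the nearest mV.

E = (56.8/z) · log₁₀([Cl⁻]_out/[Cl⁻]_in) with z = -1.
For an anion, dividing by z = -1 reverses the sign.
= (56.8/-1) · log₁₀(112/26.8) = -56.80 · log₁₀(4.179)
= -56.80 · (0.6211) = -35.28 mV

-35 mV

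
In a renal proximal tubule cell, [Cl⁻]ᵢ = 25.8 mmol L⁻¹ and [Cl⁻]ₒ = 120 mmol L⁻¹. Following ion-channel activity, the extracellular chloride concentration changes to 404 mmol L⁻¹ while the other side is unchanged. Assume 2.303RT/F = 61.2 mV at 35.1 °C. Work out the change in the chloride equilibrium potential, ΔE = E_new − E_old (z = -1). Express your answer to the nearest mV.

-32 mV

E_old = (61.2/-1)·log₁₀(120/25.8) = -40.85 mV
E_new = (61.2/-1)·log₁₀(404/25.8) = -73.12 mV
ΔE = -73.12 − (-40.85) = -32.26 mV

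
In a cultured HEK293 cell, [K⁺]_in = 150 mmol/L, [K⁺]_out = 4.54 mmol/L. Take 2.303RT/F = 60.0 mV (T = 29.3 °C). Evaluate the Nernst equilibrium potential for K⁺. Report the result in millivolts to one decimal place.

-91.1 mV

E = (60.0/z) · log₁₀([K⁺]_out/[K⁺]_in) with z = +1.
= (60.0/1) · log₁₀(4.54/150) = 60.00 · log₁₀(0.03027)
= 60.00 · (-1.5190) = -91.14 mV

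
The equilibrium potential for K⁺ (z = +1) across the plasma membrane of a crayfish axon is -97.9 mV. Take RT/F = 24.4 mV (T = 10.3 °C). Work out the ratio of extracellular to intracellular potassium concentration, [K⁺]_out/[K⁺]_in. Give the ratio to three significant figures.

0.0181

ln([out]/[in]) = E·z/(24.4) = -97.9 × 1 / 24.4 = -4.0123
[out]/[in] = e^(-4.0123) = 0.01809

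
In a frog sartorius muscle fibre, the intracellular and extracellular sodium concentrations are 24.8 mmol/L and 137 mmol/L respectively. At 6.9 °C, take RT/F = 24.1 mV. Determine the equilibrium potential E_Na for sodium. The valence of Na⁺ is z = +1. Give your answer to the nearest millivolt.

41 mV

E = (24.1/z) · ln([Na⁺]_out/[Na⁺]_in) with z = +1.
= (24.1/1) · ln(137/24.8) = 24.10 · ln(5.524)
= 24.10 · (1.7091) = 41.19 mV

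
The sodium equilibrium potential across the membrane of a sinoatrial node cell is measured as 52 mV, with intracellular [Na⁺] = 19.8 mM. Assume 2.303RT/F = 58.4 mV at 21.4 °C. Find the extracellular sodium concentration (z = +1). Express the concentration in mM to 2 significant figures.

150 mM

Nernst: E = (58.4/1) · log₁₀([out]/[in]), so log₁₀([out]/[in]) = 52.0 × 1 / 58.4 = 0.8904.
[out]/[in] = 10^(0.8904) = 7.77.
[out] = 7.77 × 19.8 = 153.8 mM.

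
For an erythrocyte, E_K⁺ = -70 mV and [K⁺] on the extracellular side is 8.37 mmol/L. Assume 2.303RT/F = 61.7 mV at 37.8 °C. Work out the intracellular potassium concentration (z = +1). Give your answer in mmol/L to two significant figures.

110 mmol/L

Nernst: E = (61.7/1) · log₁₀([out]/[in]), so log₁₀([out]/[in]) = -70.0 × 1 / 61.7 = -1.1345.
[out]/[in] = 10^(-1.1345) = 0.07336.
[in] = 8.37 / 0.07336 = 114.1 mmol/L.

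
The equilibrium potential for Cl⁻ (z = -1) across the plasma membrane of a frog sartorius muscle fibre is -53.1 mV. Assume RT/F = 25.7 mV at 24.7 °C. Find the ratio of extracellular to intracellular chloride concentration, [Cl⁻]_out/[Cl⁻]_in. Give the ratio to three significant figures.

ln([out]/[in]) = E·z/(25.7) = -53.1 × -1 / 25.7 = 2.0661
[out]/[in] = e^(2.0661) = 7.894

7.89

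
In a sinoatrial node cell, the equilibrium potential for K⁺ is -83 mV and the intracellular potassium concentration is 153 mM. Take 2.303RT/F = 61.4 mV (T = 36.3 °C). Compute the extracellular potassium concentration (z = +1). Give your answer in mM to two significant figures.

6.8 mM

Nernst: E = (61.4/1) · log₁₀([out]/[in]), so log₁₀([out]/[in]) = -83.0 × 1 / 61.4 = -1.3518.
[out]/[in] = 10^(-1.3518) = 0.04448.
[out] = 0.04448 × 153 = 6.806 mM.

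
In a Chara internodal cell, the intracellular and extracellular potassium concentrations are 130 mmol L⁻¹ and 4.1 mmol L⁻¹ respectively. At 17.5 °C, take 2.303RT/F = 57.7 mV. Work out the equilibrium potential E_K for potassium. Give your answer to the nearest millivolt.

-87 mV

E = (57.7/z) · log₁₀([K⁺]_out/[K⁺]_in) with z = +1.
= (57.7/1) · log₁₀(4.1/130) = 57.70 · log₁₀(0.03154)
= 57.70 · (-1.5012) = -86.62 mV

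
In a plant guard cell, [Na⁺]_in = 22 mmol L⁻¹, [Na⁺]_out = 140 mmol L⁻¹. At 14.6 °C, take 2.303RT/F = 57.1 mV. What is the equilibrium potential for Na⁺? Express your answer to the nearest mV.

46 mV

E = (57.1/z) · log₁₀([Na⁺]_out/[Na⁺]_in) with z = +1.
= (57.1/1) · log₁₀(140/22) = 57.10 · log₁₀(6.364)
= 57.10 · (0.8037) = 45.89 mV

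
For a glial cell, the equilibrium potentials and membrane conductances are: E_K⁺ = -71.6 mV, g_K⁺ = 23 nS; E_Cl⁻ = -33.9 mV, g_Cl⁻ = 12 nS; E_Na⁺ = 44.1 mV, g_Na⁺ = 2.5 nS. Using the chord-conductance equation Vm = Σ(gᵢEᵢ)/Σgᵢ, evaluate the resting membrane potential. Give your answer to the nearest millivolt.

Σ gᵢEᵢ = 23·(-71.6) + 12·(-33.9) + 2.5·(44.1) = -1943.35
Σ gᵢ = 23 + 12 + 2.5 = 37.5
Vm = -1943.35 / 37.5 = -51.82 mV

-52 mV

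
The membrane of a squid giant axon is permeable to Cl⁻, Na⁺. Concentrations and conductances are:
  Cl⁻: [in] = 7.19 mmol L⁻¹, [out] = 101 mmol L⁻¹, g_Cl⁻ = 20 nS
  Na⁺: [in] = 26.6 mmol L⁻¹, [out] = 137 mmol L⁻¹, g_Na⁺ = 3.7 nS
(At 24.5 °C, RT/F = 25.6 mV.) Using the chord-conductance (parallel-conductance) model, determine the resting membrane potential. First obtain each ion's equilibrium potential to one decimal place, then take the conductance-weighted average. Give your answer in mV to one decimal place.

-50.5 mV

E_Cl⁻ = (25.6/-1)·ln(101/7.19) = -67.6 mV
E_Na⁺ = (25.6/1)·ln(137/26.6) = 42.0 mV
Vm = (Σ gᵢEᵢ)/(Σ gᵢ) = (20·-67.6 + 3.7·42.0) / (20 + 3.7)
= -1196.60 / 23.7 = -50.49 mV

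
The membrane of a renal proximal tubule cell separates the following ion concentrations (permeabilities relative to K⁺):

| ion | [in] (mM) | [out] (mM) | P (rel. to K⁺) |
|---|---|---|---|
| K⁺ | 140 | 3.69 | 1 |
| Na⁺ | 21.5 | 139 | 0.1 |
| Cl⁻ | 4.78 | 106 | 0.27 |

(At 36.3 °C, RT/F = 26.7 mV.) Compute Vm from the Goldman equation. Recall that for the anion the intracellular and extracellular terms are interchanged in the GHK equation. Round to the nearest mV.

-59 mV

Vm = 26.7 · ln[(Σ P·[cation]ₒ + Σ P·[anion]ᵢ) / (Σ P·[cation]ᵢ + Σ P·[anion]ₒ)]
Numerator = 1×3.69 + 0.1×139 + 0.27×4.78 = 18.88
Denominator = 1×140 + 0.1×21.5 + 0.27×106 = 170.8
Vm = 26.7 · ln(0.11056) = 26.7 × (-2.2022) = -58.80 mV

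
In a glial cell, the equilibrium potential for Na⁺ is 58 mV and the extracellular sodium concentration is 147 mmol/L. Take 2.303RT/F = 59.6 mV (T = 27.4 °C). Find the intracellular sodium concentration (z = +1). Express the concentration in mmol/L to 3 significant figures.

15.6 mmol/L

Nernst: E = (59.6/1) · log₁₀([out]/[in]), so log₁₀([out]/[in]) = 58.0 × 1 / 59.6 = 0.9732.
[out]/[in] = 10^(0.9732) = 9.401.
[in] = 147 / 9.401 = 15.64 mmol/L.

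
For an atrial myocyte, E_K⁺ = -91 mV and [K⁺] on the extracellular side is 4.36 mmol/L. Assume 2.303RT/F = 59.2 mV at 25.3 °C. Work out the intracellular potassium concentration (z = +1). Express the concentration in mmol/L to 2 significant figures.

150 mmol/L

Nernst: E = (59.2/1) · log₁₀([out]/[in]), so log₁₀([out]/[in]) = -91.0 × 1 / 59.2 = -1.5372.
[out]/[in] = 10^(-1.5372) = 0.02903.
[in] = 4.36 / 0.02903 = 150.2 mmol/L.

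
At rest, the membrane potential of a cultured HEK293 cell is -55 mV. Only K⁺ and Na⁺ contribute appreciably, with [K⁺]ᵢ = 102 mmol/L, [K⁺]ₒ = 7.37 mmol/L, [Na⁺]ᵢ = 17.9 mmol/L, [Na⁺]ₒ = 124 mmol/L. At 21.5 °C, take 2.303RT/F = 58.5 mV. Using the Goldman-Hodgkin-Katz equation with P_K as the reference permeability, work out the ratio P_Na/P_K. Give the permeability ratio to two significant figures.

Let α = P_Na/P_K. GHK: Vm = 58.5·log₁₀[(Kₒ + α·Naₒ)/(Kᵢ + α·Naᵢ)].
10^(Vm/58.5) = 10^(-55.0/58.5) = 0.11477
So 0.11477·(Kᵢ + α·Naᵢ) = Kₒ + α·Naₒ → α = (0.11477·102.0 − 7.37) / (124.0 − 0.11477·17.9)
α = (11.71 − 7.37) / (124.0 − 2.054) = 4.337/121.9 = 0.03556

0.036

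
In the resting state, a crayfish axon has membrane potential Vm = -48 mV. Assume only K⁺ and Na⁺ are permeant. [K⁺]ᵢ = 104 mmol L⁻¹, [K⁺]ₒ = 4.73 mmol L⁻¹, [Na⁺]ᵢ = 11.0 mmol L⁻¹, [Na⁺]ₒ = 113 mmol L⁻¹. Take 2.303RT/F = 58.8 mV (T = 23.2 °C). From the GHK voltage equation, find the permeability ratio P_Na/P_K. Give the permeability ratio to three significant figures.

Let α = P_Na/P_K. GHK: Vm = 58.8·log₁₀[(Kₒ + α·Naₒ)/(Kᵢ + α·Naᵢ)].
10^(Vm/58.8) = 10^(-48.0/58.8) = 0.15264
So 0.15264·(Kᵢ + α·Naᵢ) = Kₒ + α·Naₒ → α = (0.15264·104.0 − 4.73) / (113.0 − 0.15264·11.0)
α = (15.87 − 4.73) / (113.0 − 1.679) = 11.14/111.3 = 0.1001

0.100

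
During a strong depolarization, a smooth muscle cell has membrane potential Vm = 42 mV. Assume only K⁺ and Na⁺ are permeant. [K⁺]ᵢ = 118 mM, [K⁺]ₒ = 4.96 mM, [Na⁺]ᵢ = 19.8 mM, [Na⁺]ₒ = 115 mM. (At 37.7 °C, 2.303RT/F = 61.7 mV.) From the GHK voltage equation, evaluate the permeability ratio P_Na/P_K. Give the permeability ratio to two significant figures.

28

Let α = P_Na/P_K. GHK: Vm = 61.7·log₁₀[(Kₒ + α·Naₒ)/(Kᵢ + α·Naᵢ)].
10^(Vm/61.7) = 10^(42.0/61.7) = 4.7942
So 4.7942·(Kᵢ + α·Naᵢ) = Kₒ + α·Naₒ → α = (4.7942·118.0 − 4.96) / (115.0 − 4.7942·19.8)
α = (565.7 − 4.96) / (115.0 − 94.92) = 560.8/20.08 = 27.93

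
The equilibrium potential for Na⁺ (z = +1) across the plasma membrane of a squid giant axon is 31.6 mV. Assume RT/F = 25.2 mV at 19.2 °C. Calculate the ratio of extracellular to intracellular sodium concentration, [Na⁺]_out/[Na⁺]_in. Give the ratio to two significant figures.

ln([out]/[in]) = E·z/(25.2) = 31.6 × 1 / 25.2 = 1.2540
[out]/[in] = e^(1.2540) = 3.504

3.5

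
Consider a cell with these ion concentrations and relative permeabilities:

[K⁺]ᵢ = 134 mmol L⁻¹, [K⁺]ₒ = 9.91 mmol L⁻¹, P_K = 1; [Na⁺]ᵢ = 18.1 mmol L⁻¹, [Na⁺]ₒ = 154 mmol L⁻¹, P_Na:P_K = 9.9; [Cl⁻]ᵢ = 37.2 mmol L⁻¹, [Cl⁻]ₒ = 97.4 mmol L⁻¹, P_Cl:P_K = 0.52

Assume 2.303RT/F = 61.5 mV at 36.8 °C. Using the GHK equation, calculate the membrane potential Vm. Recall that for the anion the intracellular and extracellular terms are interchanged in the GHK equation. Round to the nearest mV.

Vm = 61.5 · log₁₀[(Σ P·[cation]ₒ + Σ P·[anion]ᵢ) / (Σ P·[cation]ᵢ + Σ P·[anion]ₒ)]
Numerator = 1×9.91 + 9.9×154 + 0.52×37.2 = 1554
Denominator = 1×134 + 9.9×18.1 + 0.52×97.4 = 363.8
Vm = 61.5 · log₁₀(4.2707) = 61.5 × (0.6305) = 38.78 mV

39 mV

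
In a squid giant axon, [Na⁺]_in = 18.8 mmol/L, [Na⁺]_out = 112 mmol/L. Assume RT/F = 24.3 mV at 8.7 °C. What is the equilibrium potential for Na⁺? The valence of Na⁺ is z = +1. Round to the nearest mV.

43 mV

E = (24.3/z) · ln([Na⁺]_out/[Na⁺]_in) with z = +1.
= (24.3/1) · ln(112/18.8) = 24.30 · ln(5.957)
= 24.30 · (1.7846) = 43.37 mV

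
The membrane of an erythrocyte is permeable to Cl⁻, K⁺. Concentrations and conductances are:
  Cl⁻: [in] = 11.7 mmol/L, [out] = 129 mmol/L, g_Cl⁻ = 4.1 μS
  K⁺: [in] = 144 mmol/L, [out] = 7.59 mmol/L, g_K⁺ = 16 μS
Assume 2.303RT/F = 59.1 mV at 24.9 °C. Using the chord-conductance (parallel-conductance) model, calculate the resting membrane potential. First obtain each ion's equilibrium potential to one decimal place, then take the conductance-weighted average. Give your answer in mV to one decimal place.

-72.7 mV

E_Cl⁻ = (59.1/-1)·log₁₀(129/11.7) = -61.6 mV
E_K⁺ = (59.1/1)·log₁₀(7.59/144) = -75.5 mV
Vm = (Σ gᵢEᵢ)/(Σ gᵢ) = (4.1·-61.6 + 16·-75.5) / (4.1 + 16)
= -1460.56 / 20.1 = -72.66 mV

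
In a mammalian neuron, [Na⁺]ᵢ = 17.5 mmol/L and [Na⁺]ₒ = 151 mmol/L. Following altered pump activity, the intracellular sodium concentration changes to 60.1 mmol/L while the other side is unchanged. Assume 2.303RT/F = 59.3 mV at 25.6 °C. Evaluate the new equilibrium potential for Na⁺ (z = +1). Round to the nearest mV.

After the shift: [Na⁺]_out = 151, [Na⁺]_in = 60.1 mmol/L.
E_new = (59.3/1)·log₁₀(151/60.1) = 59.30 · (0.4001) = 23.73 mV

24 mV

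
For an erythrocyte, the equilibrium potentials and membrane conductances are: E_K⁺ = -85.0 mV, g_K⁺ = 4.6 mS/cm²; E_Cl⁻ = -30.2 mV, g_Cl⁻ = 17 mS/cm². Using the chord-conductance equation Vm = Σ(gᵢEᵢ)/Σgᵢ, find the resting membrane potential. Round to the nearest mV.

Σ gᵢEᵢ = 4.6·(-85.0) + 17·(-30.2) = -904.40
Σ gᵢ = 4.6 + 17 = 21.6
Vm = -904.40 / 21.6 = -41.87 mV

-42 mV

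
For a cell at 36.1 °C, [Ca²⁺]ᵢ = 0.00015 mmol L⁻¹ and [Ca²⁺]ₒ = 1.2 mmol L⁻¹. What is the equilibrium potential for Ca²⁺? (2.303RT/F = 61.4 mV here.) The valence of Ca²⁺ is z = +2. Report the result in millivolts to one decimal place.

119.8 mV

E = (61.4/z) · log₁₀([Ca²⁺]_out/[Ca²⁺]_in) with z = +2.
= (61.4/2) · log₁₀(1.2/0.00015) = 30.70 · log₁₀(8000)
= 30.70 · (3.9031) = 119.82 mV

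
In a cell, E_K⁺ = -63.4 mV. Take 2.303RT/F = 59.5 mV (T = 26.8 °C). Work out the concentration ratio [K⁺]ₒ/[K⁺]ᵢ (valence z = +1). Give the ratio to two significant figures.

log₁₀([out]/[in]) = E·z/(59.5) = -63.4 × 1 / 59.5 = -1.0655
[out]/[in] = 10^(-1.0655) = 0.08599

0.086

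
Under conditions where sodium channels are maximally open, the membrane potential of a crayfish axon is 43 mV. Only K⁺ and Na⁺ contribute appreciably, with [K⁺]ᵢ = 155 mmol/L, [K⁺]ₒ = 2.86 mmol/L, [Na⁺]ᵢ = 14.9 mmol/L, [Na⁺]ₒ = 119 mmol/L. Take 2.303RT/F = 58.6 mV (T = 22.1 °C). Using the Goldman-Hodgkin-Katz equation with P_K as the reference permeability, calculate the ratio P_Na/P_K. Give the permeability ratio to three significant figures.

Let α = P_Na/P_K. GHK: Vm = 58.6·log₁₀[(Kₒ + α·Naₒ)/(Kᵢ + α·Naᵢ)].
10^(Vm/58.6) = 10^(43.0/58.6) = 5.4174
So 5.4174·(Kᵢ + α·Naᵢ) = Kₒ + α·Naₒ → α = (5.4174·155.0 − 2.86) / (119.0 − 5.4174·14.9)
α = (839.7 − 2.86) / (119.0 − 80.72) = 836.8/38.28 = 21.86

21.9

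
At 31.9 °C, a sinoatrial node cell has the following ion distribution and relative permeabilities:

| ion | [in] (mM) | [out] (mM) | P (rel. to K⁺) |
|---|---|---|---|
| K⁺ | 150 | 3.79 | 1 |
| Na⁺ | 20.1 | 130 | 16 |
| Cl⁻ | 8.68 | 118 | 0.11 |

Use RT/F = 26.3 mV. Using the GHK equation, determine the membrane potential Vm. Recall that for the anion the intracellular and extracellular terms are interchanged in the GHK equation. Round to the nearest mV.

38 mV

Vm = 26.3 · ln[(Σ P·[cation]ₒ + Σ P·[anion]ᵢ) / (Σ P·[cation]ᵢ + Σ P·[anion]ₒ)]
Numerator = 1×3.79 + 16×130 + 0.11×8.68 = 2085
Denominator = 1×150 + 16×20.1 + 0.11×118 = 484.6
Vm = 26.3 · ln(4.3022) = 26.3 × (1.4591) = 38.37 mV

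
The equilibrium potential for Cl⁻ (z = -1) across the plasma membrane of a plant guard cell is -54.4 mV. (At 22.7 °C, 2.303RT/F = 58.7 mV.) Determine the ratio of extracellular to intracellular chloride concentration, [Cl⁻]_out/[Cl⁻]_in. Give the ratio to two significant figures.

8.4

log₁₀([out]/[in]) = E·z/(58.7) = -54.4 × -1 / 58.7 = 0.9267
[out]/[in] = 10^(0.9267) = 8.448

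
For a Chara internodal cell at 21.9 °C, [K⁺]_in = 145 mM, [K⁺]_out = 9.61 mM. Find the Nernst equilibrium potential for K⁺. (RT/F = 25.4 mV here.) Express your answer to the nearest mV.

-69 mV

E = (25.4/z) · ln([K⁺]_out/[K⁺]_in) with z = +1.
= (25.4/1) · ln(9.61/145) = 25.40 · ln(0.06628)
= 25.40 · (-2.7139) = -68.93 mV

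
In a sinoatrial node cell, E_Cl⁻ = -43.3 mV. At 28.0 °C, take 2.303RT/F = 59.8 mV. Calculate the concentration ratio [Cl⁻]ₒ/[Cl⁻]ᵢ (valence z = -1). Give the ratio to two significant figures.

5.3

log₁₀([out]/[in]) = E·z/(59.8) = -43.3 × -1 / 59.8 = 0.7241
[out]/[in] = 10^(0.7241) = 5.298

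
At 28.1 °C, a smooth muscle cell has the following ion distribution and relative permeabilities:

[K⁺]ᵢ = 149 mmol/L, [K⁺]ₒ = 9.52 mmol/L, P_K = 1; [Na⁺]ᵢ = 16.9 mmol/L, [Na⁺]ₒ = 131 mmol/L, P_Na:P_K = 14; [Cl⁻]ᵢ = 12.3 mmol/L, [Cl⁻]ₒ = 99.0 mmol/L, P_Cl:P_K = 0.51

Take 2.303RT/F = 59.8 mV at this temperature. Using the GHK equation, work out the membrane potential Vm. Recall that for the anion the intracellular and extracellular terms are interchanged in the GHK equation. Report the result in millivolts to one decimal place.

37.5 mV

Vm = 59.8 · log₁₀[(Σ P·[cation]ₒ + Σ P·[anion]ᵢ) / (Σ P·[cation]ᵢ + Σ P·[anion]ₒ)]
Numerator = 1×9.52 + 14×131 + 0.51×12.3 = 1850
Denominator = 1×149 + 14×16.9 + 0.51×99.0 = 436.1
Vm = 59.8 · log₁₀(4.2418) = 59.8 × (0.6275) = 37.53 mV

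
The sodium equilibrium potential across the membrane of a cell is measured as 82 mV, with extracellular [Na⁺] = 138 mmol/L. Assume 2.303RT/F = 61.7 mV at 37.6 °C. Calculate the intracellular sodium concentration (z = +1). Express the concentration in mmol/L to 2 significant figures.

Nernst: E = (61.7/1) · log₁₀([out]/[in]), so log₁₀([out]/[in]) = 82.0 × 1 / 61.7 = 1.3290.
[out]/[in] = 10^(1.3290) = 21.33.
[in] = 138 / 21.33 = 6.469 mmol/L.

6.5 mmol/L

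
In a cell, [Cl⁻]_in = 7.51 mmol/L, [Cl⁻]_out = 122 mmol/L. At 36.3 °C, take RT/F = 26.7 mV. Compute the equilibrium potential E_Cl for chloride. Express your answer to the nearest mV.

-74 mV

E = (26.7/z) · ln([Cl⁻]_out/[Cl⁻]_in) with z = -1.
For an anion, dividing by z = -1 reverses the sign.
= (26.7/-1) · ln(122/7.51) = -26.70 · ln(16.25)
= -26.70 · (2.7878) = -74.43 mV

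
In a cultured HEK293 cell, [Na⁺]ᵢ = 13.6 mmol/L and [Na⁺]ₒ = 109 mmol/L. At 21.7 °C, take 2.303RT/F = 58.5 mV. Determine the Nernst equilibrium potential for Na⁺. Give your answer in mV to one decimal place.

52.9 mV

E = (58.5/z) · log₁₀([Na⁺]_out/[Na⁺]_in) with z = +1.
= (58.5/1) · log₁₀(109/13.6) = 58.50 · log₁₀(8.015)
= 58.50 · (0.9039) = 52.88 mV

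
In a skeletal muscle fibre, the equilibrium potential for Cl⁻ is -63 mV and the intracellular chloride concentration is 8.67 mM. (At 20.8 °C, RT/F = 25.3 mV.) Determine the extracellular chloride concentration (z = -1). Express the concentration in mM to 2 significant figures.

Nernst: E = (25.3/-1) · ln([out]/[in]), so ln([out]/[in]) = -63.0 × -1 / 25.3 = 2.4901.
[out]/[in] = e^(2.4901) = 12.06.
[out] = 12.06 × 8.67 = 104.6 mM.

100 mM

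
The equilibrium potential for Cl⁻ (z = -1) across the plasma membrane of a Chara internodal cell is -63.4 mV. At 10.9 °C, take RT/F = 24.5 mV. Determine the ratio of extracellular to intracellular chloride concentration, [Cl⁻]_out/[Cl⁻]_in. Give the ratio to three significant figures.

13.3

ln([out]/[in]) = E·z/(24.5) = -63.4 × -1 / 24.5 = 2.5878
[out]/[in] = e^(2.5878) = 13.3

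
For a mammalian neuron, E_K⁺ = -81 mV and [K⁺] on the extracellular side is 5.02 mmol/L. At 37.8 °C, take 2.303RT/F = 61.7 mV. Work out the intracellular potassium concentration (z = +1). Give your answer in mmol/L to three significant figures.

Nernst: E = (61.7/1) · log₁₀([out]/[in]), so log₁₀([out]/[in]) = -81.0 × 1 / 61.7 = -1.3128.
[out]/[in] = 10^(-1.3128) = 0.04866.
[in] = 5.02 / 0.04866 = 103.2 mmol/L.

103 mmol/L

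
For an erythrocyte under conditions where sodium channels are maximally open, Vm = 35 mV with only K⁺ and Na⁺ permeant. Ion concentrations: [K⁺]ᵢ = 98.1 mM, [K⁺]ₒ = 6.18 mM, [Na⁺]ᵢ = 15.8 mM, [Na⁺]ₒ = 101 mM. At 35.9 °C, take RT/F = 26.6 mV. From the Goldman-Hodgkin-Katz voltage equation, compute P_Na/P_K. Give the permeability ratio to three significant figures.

Let α = P_Na/P_K. GHK: Vm = 26.6·ln[(Kₒ + α·Naₒ)/(Kᵢ + α·Naᵢ)].
e^(Vm/26.6) = e^(35.0/26.6) = 3.7277
So 3.7277·(Kᵢ + α·Naᵢ) = Kₒ + α·Naₒ → α = (3.7277·98.1 − 6.18) / (101.0 − 3.7277·15.8)
α = (365.7 − 6.18) / (101.0 − 58.9) = 359.5/42.1 = 8.539

8.54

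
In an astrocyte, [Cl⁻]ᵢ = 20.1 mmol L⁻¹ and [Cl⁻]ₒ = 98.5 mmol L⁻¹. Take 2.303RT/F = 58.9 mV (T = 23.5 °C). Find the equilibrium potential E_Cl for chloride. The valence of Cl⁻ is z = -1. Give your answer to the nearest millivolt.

E = (58.9/z) · log₁₀([Cl⁻]_out/[Cl⁻]_in) with z = -1.
For an anion, dividing by z = -1 reverses the sign.
= (58.9/-1) · log₁₀(98.5/20.1) = -58.90 · log₁₀(4.9)
= -58.90 · (0.6902) = -40.66 mV

-41 mV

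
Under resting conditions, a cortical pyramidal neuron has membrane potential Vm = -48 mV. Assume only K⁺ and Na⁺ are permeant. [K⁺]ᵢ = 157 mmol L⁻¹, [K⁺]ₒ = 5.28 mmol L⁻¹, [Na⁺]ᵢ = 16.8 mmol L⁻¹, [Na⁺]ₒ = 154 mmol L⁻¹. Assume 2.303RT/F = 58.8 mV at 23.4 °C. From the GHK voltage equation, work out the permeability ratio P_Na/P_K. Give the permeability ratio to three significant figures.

Let α = P_Na/P_K. GHK: Vm = 58.8·log₁₀[(Kₒ + α·Naₒ)/(Kᵢ + α·Naᵢ)].
10^(Vm/58.8) = 10^(-48.0/58.8) = 0.15264
So 0.15264·(Kᵢ + α·Naᵢ) = Kₒ + α·Naₒ → α = (0.15264·157.0 − 5.28) / (154.0 − 0.15264·16.8)
α = (23.96 − 5.28) / (154.0 − 2.564) = 18.68/151.4 = 0.1234

0.123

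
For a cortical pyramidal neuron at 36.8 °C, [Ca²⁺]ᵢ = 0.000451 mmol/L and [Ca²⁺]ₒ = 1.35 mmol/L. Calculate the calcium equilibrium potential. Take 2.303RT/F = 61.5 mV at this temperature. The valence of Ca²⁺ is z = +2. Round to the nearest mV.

107 mV

E = (61.5/z) · log₁₀([Ca²⁺]_out/[Ca²⁺]_in) with z = +2.
= (61.5/2) · log₁₀(1.35/0.000451) = 30.75 · log₁₀(2993)
= 30.75 · (3.4762) = 106.89 mV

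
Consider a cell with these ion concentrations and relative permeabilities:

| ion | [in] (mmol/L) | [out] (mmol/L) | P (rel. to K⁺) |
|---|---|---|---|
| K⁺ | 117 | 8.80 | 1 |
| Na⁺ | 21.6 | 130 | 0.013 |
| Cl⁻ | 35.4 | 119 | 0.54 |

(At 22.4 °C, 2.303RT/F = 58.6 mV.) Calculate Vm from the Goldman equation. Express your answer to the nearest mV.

Vm = 58.6 · log₁₀[(Σ P·[cation]ₒ + Σ P·[anion]ᵢ) / (Σ P·[cation]ᵢ + Σ P·[anion]ₒ)]
Numerator = 1×8.80 + 0.013×130 + 0.54×35.4 = 29.61
Denominator = 1×117 + 0.013×21.6 + 0.54×119 = 181.5
Vm = 58.6 · log₁₀(0.16308) = 58.6 × (-0.7876) = -46.15 mV

-46 mV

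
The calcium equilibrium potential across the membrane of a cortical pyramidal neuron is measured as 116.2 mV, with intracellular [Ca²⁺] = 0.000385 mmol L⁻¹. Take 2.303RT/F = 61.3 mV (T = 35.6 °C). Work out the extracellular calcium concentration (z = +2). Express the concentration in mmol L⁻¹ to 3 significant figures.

2.38 mmol L⁻¹

Nernst: E = (61.3/2) · log₁₀([out]/[in]), so log₁₀([out]/[in]) = 116.2 × 2 / 61.3 = 3.7912.
[out]/[in] = 10^(3.7912) = 6183.
[out] = 6183 × 0.000385 = 2.38 mmol L⁻¹.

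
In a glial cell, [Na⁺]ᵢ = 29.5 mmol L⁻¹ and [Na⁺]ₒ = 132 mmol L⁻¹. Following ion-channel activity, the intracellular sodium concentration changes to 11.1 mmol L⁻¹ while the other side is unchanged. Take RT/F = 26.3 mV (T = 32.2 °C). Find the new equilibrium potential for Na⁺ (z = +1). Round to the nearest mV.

After the shift: [Na⁺]_out = 132, [Na⁺]_in = 11.1 mmol L⁻¹.
E_new = (26.3/1)·ln(132/11.1) = 26.30 · (2.4759) = 65.12 mV

65 mV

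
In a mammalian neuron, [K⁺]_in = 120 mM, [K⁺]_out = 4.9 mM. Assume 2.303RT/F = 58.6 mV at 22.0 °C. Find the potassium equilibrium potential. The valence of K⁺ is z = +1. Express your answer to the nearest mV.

-81 mV

E = (58.6/z) · log₁₀([K⁺]_out/[K⁺]_in) with z = +1.
= (58.6/1) · log₁₀(4.9/120) = 58.60 · log₁₀(0.04083)
= 58.60 · (-1.3890) = -81.39 mV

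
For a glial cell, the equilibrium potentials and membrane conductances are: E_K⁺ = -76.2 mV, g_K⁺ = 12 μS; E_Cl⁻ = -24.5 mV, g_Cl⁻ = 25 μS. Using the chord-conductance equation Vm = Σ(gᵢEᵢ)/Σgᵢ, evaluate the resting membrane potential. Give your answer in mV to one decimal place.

-41.3 mV

Σ gᵢEᵢ = 12·(-76.2) + 25·(-24.5) = -1526.90
Σ gᵢ = 12 + 25 = 37
Vm = -1526.90 / 37 = -41.27 mV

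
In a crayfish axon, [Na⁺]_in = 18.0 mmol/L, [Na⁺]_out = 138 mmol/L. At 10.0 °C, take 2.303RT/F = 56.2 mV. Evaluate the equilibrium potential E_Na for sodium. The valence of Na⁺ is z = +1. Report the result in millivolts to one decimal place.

E = (56.2/z) · log₁₀([Na⁺]_out/[Na⁺]_in) with z = +1.
= (56.2/1) · log₁₀(138/18.0) = 56.20 · log₁₀(7.667)
= 56.20 · (0.8846) = 49.71 mV

49.7 mV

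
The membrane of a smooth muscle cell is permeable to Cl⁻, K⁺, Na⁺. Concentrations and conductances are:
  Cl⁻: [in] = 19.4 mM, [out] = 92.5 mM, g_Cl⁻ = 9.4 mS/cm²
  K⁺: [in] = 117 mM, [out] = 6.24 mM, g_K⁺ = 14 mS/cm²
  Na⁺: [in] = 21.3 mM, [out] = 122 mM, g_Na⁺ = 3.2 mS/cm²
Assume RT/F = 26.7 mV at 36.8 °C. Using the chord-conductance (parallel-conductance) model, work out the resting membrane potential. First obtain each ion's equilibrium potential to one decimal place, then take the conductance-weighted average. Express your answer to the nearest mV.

-50 mV

E_Cl⁻ = (26.7/-1)·ln(92.5/19.4) = -41.7 mV
E_K⁺ = (26.7/1)·ln(6.24/117) = -78.3 mV
E_Na⁺ = (26.7/1)·ln(122/21.3) = 46.6 mV
Vm = (Σ gᵢEᵢ)/(Σ gᵢ) = (9.4·-41.7 + 14·-78.3 + 3.2·46.6) / (9.4 + 14 + 3.2)
= -1339.06 / 26.6 = -50.34 mV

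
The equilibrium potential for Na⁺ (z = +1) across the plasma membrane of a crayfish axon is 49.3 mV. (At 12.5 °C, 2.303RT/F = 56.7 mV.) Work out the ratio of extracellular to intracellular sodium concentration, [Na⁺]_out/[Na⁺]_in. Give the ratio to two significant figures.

7.4

log₁₀([out]/[in]) = E·z/(56.7) = 49.3 × 1 / 56.7 = 0.8695
[out]/[in] = 10^(0.8695) = 7.404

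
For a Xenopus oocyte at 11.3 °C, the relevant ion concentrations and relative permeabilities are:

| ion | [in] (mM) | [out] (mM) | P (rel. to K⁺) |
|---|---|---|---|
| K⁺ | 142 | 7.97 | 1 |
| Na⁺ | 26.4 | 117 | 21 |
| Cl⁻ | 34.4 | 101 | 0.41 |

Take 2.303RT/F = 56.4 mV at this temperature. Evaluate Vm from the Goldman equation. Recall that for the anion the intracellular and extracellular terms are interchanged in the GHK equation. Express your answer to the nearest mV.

30 mV

Vm = 56.4 · log₁₀[(Σ P·[cation]ₒ + Σ P·[anion]ᵢ) / (Σ P·[cation]ᵢ + Σ P·[anion]ₒ)]
Numerator = 1×7.97 + 21×117 + 0.41×34.4 = 2479
Denominator = 1×142 + 21×26.4 + 0.41×101 = 737.8
Vm = 56.4 · log₁₀(3.36) = 56.4 × (0.5263) = 29.69 mV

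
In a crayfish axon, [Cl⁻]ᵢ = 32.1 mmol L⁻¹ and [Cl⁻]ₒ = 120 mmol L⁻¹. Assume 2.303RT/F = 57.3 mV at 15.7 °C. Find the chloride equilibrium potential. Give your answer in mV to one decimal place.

E = (57.3/z) · log₁₀([Cl⁻]_out/[Cl⁻]_in) with z = -1.
For an anion, dividing by z = -1 reverses the sign.
= (57.3/-1) · log₁₀(120/32.1) = -57.30 · log₁₀(3.738)
= -57.30 · (0.5727) = -32.81 mV

-32.8 mV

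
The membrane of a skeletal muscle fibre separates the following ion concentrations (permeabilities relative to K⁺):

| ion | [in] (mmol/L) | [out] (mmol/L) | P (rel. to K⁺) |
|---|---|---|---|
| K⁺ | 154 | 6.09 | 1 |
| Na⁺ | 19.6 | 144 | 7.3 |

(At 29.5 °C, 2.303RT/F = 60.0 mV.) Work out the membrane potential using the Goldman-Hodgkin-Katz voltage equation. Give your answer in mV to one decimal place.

Vm = 60.0 · log₁₀[(Σ P·[cation]ₒ + Σ P·[anion]ᵢ) / (Σ P·[cation]ᵢ + Σ P·[anion]ₒ)]
Numerator = 1×6.09 + 7.3×144 = 1057
Denominator = 1×154 + 7.3×19.6 = 297.1
Vm = 60.0 · log₁₀(3.5589) = 60.0 × (0.5513) = 33.08 mV

33.1 mV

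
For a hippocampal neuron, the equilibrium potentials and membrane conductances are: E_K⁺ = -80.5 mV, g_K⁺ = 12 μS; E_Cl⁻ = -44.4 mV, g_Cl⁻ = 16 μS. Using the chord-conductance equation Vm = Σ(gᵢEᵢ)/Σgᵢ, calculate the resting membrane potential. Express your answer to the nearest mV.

-60 mV

Σ gᵢEᵢ = 12·(-80.5) + 16·(-44.4) = -1676.40
Σ gᵢ = 12 + 16 = 28
Vm = -1676.40 / 28 = -59.87 mV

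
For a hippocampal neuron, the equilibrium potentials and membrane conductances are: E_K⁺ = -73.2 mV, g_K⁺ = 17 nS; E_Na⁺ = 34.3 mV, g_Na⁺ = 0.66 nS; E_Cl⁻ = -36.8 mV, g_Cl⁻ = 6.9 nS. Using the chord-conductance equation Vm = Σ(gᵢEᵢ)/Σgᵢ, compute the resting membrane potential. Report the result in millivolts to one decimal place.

-60.1 mV

Σ gᵢEᵢ = 17·(-73.2) + 0.66·(34.3) + 6.9·(-36.8) = -1475.68
Σ gᵢ = 17 + 0.66 + 6.9 = 24.56
Vm = -1475.68 / 24.56 = -60.08 mV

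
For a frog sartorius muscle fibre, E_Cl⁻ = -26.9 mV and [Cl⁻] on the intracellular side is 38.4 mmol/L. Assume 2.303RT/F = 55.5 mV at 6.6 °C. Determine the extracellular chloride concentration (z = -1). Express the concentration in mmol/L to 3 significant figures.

117 mmol/L

Nernst: E = (55.5/-1) · log₁₀([out]/[in]), so log₁₀([out]/[in]) = -26.9 × -1 / 55.5 = 0.4847.
[out]/[in] = 10^(0.4847) = 3.053.
[out] = 3.053 × 38.4 = 117.2 mmol/L.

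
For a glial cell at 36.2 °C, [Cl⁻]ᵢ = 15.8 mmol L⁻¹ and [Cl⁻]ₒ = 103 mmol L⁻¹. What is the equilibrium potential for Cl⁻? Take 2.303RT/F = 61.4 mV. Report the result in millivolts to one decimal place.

-50.0 mV

E = (61.4/z) · log₁₀([Cl⁻]_out/[Cl⁻]_in) with z = -1.
For an anion, dividing by z = -1 reverses the sign.
= (61.4/-1) · log₁₀(103/15.8) = -61.40 · log₁₀(6.519)
= -61.40 · (0.8142) = -49.99 mV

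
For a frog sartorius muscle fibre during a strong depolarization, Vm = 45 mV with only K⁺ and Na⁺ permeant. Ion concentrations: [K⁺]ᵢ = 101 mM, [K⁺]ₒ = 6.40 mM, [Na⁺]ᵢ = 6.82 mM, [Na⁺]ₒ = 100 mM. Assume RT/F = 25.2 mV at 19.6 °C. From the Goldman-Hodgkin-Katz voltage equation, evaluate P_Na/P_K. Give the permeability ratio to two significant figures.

10

Let α = P_Na/P_K. GHK: Vm = 25.2·ln[(Kₒ + α·Naₒ)/(Kᵢ + α·Naᵢ)].
e^(Vm/25.2) = e^(45.0/25.2) = 5.9638
So 5.9638·(Kᵢ + α·Naᵢ) = Kₒ + α·Naₒ → α = (5.9638·101.0 − 6.4) / (100.0 − 5.9638·6.82)
α = (602.3 − 6.4) / (100.0 − 40.67) = 595.9/59.33 = 10.05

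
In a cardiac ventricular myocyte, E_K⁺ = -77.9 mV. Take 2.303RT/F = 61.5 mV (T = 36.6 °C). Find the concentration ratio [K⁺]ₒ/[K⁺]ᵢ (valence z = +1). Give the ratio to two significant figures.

0.054

log₁₀([out]/[in]) = E·z/(61.5) = -77.9 × 1 / 61.5 = -1.2667
[out]/[in] = 10^(-1.2667) = 0.05412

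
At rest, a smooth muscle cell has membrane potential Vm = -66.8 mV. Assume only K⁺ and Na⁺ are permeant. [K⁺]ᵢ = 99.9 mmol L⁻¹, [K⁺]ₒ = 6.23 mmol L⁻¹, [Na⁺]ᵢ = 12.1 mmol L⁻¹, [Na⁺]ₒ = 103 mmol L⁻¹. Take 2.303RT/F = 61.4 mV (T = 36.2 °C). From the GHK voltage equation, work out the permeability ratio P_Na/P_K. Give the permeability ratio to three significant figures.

Let α = P_Na/P_K. GHK: Vm = 61.4·log₁₀[(Kₒ + α·Naₒ)/(Kᵢ + α·Naᵢ)].
10^(Vm/61.4) = 10^(-66.8/61.4) = 0.081668
So 0.081668·(Kᵢ + α·Naᵢ) = Kₒ + α·Naₒ → α = (0.081668·99.9 − 6.23) / (103.0 − 0.081668·12.1)
α = (8.159 − 6.23) / (103.0 − 0.9882) = 1.929/102 = 0.01891

0.0189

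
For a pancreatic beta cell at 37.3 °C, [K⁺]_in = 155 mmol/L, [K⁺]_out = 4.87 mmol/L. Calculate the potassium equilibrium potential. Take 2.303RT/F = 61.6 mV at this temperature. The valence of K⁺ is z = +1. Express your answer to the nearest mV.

E = (61.6/z) · log₁₀([K⁺]_out/[K⁺]_in) with z = +1.
= (61.6/1) · log₁₀(4.87/155) = 61.60 · log₁₀(0.03142)
= 61.60 · (-1.5028) = -92.57 mV

-93 mV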